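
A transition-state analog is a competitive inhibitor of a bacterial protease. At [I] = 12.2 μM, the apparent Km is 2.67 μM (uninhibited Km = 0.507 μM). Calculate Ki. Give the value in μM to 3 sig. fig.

Competitive: Km,app = α·Km with α = 1 + [I]/Ki.
α = Km,app/Km = 2.67/0.507 = 5.266.
Since α = 1 + [I]/Ki, [I]/Ki = 5.266 − 1 = 4.266 and Ki = 12.2/4.266 = 2.86 μM.

2.86 μM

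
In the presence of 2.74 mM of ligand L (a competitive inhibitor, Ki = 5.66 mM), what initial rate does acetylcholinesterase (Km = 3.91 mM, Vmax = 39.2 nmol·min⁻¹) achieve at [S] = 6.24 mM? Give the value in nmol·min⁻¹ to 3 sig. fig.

α = 1 + [I]/Ki = 1 + 2.74/5.66 = 1.484.
For a competitive inhibitor, Vmax is unchanged and the apparent Km becomes α·Km: Km,app = 5.80 mM, Vmax,app = 39.2 nmol·min⁻¹.
v = Vmax,app·[S]/(Km,app + [S]) = 39.2 × 6.24/(5.80 + 6.24) = 20.3 nmol·min⁻¹.

20.3 nmol·min⁻¹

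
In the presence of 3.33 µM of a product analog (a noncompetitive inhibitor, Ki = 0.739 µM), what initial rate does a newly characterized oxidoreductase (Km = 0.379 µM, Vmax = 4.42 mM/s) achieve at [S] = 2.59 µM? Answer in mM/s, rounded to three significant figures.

α = 1 + [I]/Ki = 1 + 3.33/0.739 = 5.506.
For a noncompetitive inhibitor, Vmax is reduced to Vmax/α while Km is unchanged: Km,app = 0.379 µM, Vmax,app = 0.803 mM/s.
v = Vmax,app·[S]/(Km,app + [S]) = 0.803 × 2.59/(0.379 + 2.59) = 0.700 mM/s.

0.700 mM/s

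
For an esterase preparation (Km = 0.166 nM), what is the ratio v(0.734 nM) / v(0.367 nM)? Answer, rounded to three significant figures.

1.18

Since Vmax cancels, v₂/v₁ = [S]₂(Km+[S]₁) / [S]₁(Km+[S]₂).
= 0.734×(0.166+0.367) / (0.367×(0.166+0.734)) = 0.3912/0.3303 = 1.18.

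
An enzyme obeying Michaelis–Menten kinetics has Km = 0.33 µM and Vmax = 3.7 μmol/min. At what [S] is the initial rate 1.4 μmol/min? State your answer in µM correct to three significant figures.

0.201 µM

Rearranging v = Vmax[S]/(Km+[S]) gives [S] = Km·v/(Vmax − v).
[S] = 0.33 × 1.4 / (3.7 − 1.4) = 0.4620/2.300 = 0.201 µM.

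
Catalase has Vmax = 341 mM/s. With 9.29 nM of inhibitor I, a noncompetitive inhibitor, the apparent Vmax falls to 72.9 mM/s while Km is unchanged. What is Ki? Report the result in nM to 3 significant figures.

2.53 nM

Noncompetitive: Vmax,app = Vmax/α with α = 1 + [I]/Ki.
α = Vmax/Vmax,app = 341/72.9 = 4.678.
Since α = 1 + [I]/Ki, [I]/Ki = 4.678 − 1 = 3.678 and Ki = 9.29/3.678 = 2.53 nM.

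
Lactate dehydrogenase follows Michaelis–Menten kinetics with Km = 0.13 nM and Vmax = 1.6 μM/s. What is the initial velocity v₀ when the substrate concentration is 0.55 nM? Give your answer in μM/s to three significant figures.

1.29 μM/s

v = Vmax·[S]/(Km + [S]) = 1.6 × 0.55 / (0.13 + 0.55)
  = 0.8800 / 0.6800 = 1.29 μM/s.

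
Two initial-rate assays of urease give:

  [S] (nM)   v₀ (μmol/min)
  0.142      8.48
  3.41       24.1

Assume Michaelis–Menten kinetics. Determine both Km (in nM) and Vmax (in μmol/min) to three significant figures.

From v = Vmax[S]/(Km+[S]), each point gives Vmax = v(Km+[S])/[S].
Equating: 8.48(Km+0.142)/0.142 = 24.1(Km+3.41)/3.41.
59.72·Km + 8.48 = 7.067·Km + 24.1, so (59.72 − 7.067)·Km = 24.1 − 8.48.
Km = 15.62/52.65 = 0.297 nM; then Vmax = 8.48(0.297+0.142)/0.142 = 26.2 μmol/min.

Km = 0.297 nM; Vmax = 26.2 μmol/min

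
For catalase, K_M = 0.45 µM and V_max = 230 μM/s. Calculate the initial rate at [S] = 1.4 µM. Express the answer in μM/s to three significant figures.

[S]/(Km+[S]) = 1.4/1.850 = 0.7568, the fractional saturation.
v = 0.7568 × Vmax = 0.7568 × 230 = 174 μM/s.

174 μM/s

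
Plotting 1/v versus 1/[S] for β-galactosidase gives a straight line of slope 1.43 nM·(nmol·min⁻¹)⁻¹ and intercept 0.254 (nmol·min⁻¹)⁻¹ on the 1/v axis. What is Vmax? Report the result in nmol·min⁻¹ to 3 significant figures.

3.94 nmol·min⁻¹

The y-intercept of a Lineweaver–Burk plot equals 1/Vmax, so Vmax = 1/0.254 = 3.94 nmol·min⁻¹.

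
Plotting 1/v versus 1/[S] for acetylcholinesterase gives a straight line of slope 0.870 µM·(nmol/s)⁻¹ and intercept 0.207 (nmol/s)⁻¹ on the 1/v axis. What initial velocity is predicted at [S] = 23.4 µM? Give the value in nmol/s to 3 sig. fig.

The y-intercept is 1/Vmax, so Vmax = 1/0.207 = 4.83 nmol/s.
The slope is Km/Vmax, so Km = 0.870 × 4.83 = 4.20 µM.
Then v = 4.83 × 23.4/(4.20 + 23.4) = 4.10 nmol/s.

4.10 nmol/s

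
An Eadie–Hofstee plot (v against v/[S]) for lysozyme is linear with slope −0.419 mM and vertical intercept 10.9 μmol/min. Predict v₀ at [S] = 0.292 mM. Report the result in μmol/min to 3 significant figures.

4.48 μmol/min

In the Eadie–Hofstee form v = Vmax − Km·(v/[S]), the slope is −Km and the intercept is Vmax, so Km = 0.419 mM and Vmax = 10.9 μmol/min.
v = 10.9 × 0.292/(0.419 + 0.292) = 4.48 μmol/min.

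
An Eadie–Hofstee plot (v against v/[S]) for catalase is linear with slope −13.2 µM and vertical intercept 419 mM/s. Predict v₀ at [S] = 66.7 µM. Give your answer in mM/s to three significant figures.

350 mM/s

In the Eadie–Hofstee form v = Vmax − Km·(v/[S]), the slope is −Km and the intercept is Vmax, so Km = 13.2 µM and Vmax = 419 mM/s.
v = 419 × 66.7/(13.2 + 66.7) = 350 mM/s.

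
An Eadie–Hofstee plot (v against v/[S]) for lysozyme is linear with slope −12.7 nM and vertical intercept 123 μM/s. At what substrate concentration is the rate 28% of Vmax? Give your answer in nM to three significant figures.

The Eadie–Hofstee slope gives Km = 12.7 nM (slope = −Km).
v/Vmax = [S]/(Km+[S]) = 0.28 ⇒ [S] = Km·0.28/(1−0.28) = 12.7 × 0.3889 = 4.94 nM.

4.94 nM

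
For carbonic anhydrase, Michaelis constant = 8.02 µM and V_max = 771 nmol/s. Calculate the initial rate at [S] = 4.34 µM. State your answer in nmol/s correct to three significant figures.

[S]/(Km+[S]) = 4.34/12.36 = 0.3511, the fractional saturation.
v = 0.3511 × Vmax = 0.3511 × 771 = 271 nmol/s.

271 nmol/s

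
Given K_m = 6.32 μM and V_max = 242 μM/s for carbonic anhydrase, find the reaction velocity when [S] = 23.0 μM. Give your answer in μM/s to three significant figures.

v = Vmax·[S]/(Km + [S]) = 242 × 23.0 / (6.32 + 23.0)
  = 5566 / 29.32 = 190 μM/s.

190 μM/s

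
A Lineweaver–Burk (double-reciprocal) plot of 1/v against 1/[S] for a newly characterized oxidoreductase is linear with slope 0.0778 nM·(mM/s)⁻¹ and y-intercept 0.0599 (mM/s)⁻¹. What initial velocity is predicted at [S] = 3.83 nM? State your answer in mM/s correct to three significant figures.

The y-intercept is 1/Vmax, so Vmax = 1/0.0599 = 16.7 mM/s.
The slope is Km/Vmax, so Km = 0.0778 × 16.7 = 1.30 nM.
Then v = 16.7 × 3.83/(1.30 + 3.83) = 12.5 mM/s.

12.5 mM/s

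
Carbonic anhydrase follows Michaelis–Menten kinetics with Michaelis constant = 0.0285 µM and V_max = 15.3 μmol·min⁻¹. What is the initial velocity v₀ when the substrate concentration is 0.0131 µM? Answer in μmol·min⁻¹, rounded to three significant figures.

4.82 μmol·min⁻¹

v = Vmax·[S]/(Km + [S]) = 15.3 × 0.0131 / (0.0285 + 0.0131)
  = 0.2004 / 0.04160 = 4.82 μmol·min⁻¹.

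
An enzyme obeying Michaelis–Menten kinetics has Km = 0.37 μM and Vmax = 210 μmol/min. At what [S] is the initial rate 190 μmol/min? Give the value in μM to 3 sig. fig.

Rearranging v = Vmax[S]/(Km+[S]) gives [S] = Km·v/(Vmax − v).
[S] = 0.37 × 190 / (210 − 190) = 70.30/20.00 = 3.51 μM.

3.51 μM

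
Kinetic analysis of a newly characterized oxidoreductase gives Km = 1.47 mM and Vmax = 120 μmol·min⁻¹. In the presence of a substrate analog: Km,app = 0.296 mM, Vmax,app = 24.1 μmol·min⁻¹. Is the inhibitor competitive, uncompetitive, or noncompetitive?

uncompetitive

Both Km and Vmax decrease by the same factor (~4.97-fold) — characteristic of uncompetitive inhibition.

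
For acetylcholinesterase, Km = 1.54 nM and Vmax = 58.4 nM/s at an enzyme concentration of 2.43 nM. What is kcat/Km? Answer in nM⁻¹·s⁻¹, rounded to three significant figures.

kcat = Vmax/[E]total = 58.4/2.43 = 24.0 s⁻¹.
kcat/Km = 24.0/1.54 = 15.6 nM⁻¹·s⁻¹.

15.6 nM⁻¹·s⁻¹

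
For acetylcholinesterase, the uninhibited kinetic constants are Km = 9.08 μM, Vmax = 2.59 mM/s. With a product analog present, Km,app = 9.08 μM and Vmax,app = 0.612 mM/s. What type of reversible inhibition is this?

Vmax decreases (2.59 → 0.612 mM/s) while Km is unchanged — pure noncompetitive inhibition.

noncompetitive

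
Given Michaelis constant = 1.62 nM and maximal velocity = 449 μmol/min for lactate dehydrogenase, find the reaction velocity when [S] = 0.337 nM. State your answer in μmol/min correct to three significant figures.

77.3 μmol/min

v = Vmax·[S]/(Km + [S]) = 449 × 0.337 / (1.62 + 0.337)
  = 151.3 / 1.957 = 77.3 μmol/min.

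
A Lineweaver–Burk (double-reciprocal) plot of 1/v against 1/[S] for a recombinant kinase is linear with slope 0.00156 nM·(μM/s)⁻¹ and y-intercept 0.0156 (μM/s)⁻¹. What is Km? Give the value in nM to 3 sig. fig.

y-intercept = 1/Vmax ⇒ Vmax = 64.1 μM/s; slope = Km/Vmax ⇒ Km = slope × Vmax.
Km = 0.00156 × 64.1 = 0.100 nM.

0.100 nM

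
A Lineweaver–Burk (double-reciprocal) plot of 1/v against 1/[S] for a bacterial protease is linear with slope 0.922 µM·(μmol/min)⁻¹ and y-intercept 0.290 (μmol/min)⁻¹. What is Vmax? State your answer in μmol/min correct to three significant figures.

The y-intercept of a Lineweaver–Burk plot equals 1/Vmax, so Vmax = 1/0.290 = 3.45 μmol/min.

3.45 μmol/min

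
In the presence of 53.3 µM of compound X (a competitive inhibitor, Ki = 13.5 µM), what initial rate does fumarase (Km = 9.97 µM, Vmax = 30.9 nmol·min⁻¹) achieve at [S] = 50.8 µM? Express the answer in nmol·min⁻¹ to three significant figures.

15.7 nmol·min⁻¹

α = 1 + [I]/Ki = 1 + 53.3/13.5 = 4.948.
For a competitive inhibitor, Vmax is unchanged and the apparent Km becomes α·Km: Km,app = 49.3 µM, Vmax,app = 30.9 nmol·min⁻¹.
v = Vmax,app·[S]/(Km,app + [S]) = 30.9 × 50.8/(49.3 + 50.8) = 15.7 nmol·min⁻¹.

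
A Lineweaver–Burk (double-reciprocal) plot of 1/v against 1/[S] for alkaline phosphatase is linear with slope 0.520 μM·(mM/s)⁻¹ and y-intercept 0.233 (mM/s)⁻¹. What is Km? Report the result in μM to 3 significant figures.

y-intercept = 1/Vmax ⇒ Vmax = 4.29 mM/s; slope = Km/Vmax ⇒ Km = slope × Vmax.
Km = 0.520 × 4.29 = 2.23 μM.

2.23 μM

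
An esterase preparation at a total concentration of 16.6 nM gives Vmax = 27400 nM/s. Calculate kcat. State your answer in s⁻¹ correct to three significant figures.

kcat = Vmax/[E]total = 27400 nM/s / 16.6 nM = 1650 s⁻¹.

1650 s⁻¹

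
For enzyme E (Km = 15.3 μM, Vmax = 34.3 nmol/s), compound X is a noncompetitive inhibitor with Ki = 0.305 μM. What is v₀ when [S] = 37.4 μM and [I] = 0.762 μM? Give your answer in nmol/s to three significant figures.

With α = 1 + [I]/Ki = 1 + 0.762/0.305 = 3.498, the noncompetitive rate law is v = (Vmax/α)·[S] / (Km + [S]).
v = (34.3/3.498)×37.4 / (15.3 + 37.4) = 366.7/52.70 = 6.96 nmol/s.

6.96 nmol/s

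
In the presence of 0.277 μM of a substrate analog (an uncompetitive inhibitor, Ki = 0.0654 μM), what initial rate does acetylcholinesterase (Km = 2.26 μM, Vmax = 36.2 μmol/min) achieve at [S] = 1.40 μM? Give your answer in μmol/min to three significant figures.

5.28 μmol/min

α = 1 + [I]/Ki = 1 + 0.277/0.0654 = 5.235.
For an uncompetitive inhibitor, both parameters are divided by α, giving Vmax/α and Km/α: Km,app = 0.432 μM, Vmax,app = 6.91 μmol/min.
v = Vmax,app·[S]/(Km,app + [S]) = 6.91 × 1.40/(0.432 + 1.40) = 5.28 μmol/min.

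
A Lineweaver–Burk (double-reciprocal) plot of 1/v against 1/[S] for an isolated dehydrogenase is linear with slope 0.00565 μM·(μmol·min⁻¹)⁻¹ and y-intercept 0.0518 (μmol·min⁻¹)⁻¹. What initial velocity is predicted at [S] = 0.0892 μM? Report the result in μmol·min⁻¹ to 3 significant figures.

8.69 μmol·min⁻¹

The y-intercept is 1/Vmax, so Vmax = 1/0.0518 = 19.3 μmol·min⁻¹.
The slope is Km/Vmax, so Km = 0.00565 × 19.3 = 0.109 μM.
Then v = 19.3 × 0.0892/(0.109 + 0.0892) = 8.69 μmol·min⁻¹.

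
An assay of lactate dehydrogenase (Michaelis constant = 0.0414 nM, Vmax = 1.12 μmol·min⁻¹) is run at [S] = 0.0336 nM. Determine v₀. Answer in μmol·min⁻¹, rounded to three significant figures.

0.502 μmol·min⁻¹

v = Vmax·[S]/(Km + [S]) = 1.12 × 0.0336 / (0.0414 + 0.0336)
  = 0.03763 / 0.07500 = 0.502 μmol·min⁻¹.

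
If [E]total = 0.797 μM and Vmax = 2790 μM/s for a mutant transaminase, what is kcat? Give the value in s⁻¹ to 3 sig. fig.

kcat = Vmax/[E]total = 2790 μM/s / 0.797 μM = 3500 s⁻¹.

3500 s⁻¹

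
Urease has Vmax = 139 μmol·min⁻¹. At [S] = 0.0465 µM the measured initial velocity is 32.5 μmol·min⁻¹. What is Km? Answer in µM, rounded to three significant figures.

From v = Vmax[S]/(Km+[S]), Km = [S](Vmax − v)/v.
Km = 0.0465 × (139 − 32.5) / 32.5 = 4.952/32.5 = 0.152 µM.

0.152 µM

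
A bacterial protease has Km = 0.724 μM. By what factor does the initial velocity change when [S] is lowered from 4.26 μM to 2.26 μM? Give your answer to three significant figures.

0.886

Since Vmax cancels, v₂/v₁ = [S]₂(Km+[S]₁) / [S]₁(Km+[S]₂).
= 2.26×(0.724+4.26) / (4.26×(0.724+2.26)) = 11.26/12.71 = 0.886.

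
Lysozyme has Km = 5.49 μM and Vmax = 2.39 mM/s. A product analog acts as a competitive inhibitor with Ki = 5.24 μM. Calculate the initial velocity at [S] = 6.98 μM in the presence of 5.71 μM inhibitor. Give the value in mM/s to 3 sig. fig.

α = 1 + [I]/Ki = 1 + 5.71/5.24 = 2.090.
For a competitive inhibitor, Vmax is unchanged and the apparent Km becomes α·Km: Km,app = 11.5 μM, Vmax,app = 2.39 mM/s.
v = Vmax,app·[S]/(Km,app + [S]) = 2.39 × 6.98/(11.5 + 6.98) = 0.904 mM/s.

0.904 mM/s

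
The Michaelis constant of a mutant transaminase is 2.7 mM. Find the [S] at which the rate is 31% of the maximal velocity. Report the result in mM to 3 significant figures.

v/Vmax = [S]/(Km+[S]) = 0.31, so [S] = Km·0.31/(1 − 0.31) = 2.7 × 0.4493.
[S] = 1.21 mM.

1.21 mM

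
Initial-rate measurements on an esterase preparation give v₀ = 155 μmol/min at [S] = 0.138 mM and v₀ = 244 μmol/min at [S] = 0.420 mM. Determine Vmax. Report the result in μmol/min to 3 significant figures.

From v = Vmax[S]/(Km+[S]), each point gives Vmax = v(Km+[S])/[S].
Equating: 155(Km+0.138)/0.138 = 244(Km+0.420)/0.420.
1123·Km + 155 = 581.0·Km + 244, so (1123 − 581.0)·Km = 244 − 155.
Km = 89.00/542.2 = 0.164 mM; then Vmax = 155(0.164+0.138)/0.138 = 339 μmol/min.

339 μmol/min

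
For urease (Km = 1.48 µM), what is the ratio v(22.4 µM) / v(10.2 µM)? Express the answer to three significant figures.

1.07

The fractional saturations are [S]/(Km+[S]) = 10.2/11.68 = 0.8733 and 22.4/23.88 = 0.9380.
v₂/v₁ is just their ratio: 0.9380/0.8733 = 1.07.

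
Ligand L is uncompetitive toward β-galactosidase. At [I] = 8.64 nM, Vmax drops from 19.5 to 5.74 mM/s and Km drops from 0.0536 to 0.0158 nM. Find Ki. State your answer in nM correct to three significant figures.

Uncompetitive: Vmax,app = Vmax/α (and Km,app = Km/α) with α = 1 + [I]/Ki.
α = Vmax/Vmax,app = 19.5/5.74 = 3.397.
Ki = [I]/(α − 1) = 8.64/2.397 = 3.60 nM.

3.60 nM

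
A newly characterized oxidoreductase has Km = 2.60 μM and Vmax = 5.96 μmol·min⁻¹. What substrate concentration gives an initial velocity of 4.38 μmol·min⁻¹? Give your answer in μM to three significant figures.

7.21 μM

Rearranging v = Vmax[S]/(Km+[S]) gives [S] = Km·v/(Vmax − v).
[S] = 2.60 × 4.38 / (5.96 − 4.38) = 11.39/1.580 = 7.21 μM.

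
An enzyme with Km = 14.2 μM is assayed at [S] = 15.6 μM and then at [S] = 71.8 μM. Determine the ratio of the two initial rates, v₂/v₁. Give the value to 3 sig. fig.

The fractional saturations are [S]/(Km+[S]) = 15.6/29.80 = 0.5235 and 71.8/86.00 = 0.8349.
v₂/v₁ is just their ratio: 0.8349/0.5235 = 1.59.

1.59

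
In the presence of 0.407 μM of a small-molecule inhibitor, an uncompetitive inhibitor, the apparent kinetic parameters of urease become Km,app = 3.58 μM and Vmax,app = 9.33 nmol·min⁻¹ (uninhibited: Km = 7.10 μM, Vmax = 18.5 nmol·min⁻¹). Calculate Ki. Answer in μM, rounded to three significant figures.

0.414 μM

Uncompetitive: Vmax,app = Vmax/α (and Km,app = Km/α) with α = 1 + [I]/Ki.
α = Vmax/Vmax,app = 18.5/9.33 = 1.983.
Since α = 1 + [I]/Ki, [I]/Ki = 1.983 − 1 = 0.9829 and Ki = 0.407/0.9829 = 0.414 μM.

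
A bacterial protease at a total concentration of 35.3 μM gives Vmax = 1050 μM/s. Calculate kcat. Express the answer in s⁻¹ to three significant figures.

29.7 s⁻¹

kcat = Vmax/[E]total = 1050 μM/s / 35.3 μM = 29.7 s⁻¹.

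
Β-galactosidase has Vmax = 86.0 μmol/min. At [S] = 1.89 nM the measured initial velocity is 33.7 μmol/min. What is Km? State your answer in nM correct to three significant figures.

v/Vmax = 33.7/86.0 = 0.3919 = [S]/(Km+[S]).
So Km + [S] = [S]/0.3919 = 4.823 nM, giving Km = 4.823 − 1.89 = 2.93 nM.

2.93 nM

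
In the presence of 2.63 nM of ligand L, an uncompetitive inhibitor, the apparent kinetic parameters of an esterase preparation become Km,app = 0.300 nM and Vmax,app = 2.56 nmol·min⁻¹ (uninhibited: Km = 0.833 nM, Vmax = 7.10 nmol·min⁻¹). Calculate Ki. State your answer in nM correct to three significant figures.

1.48 nM

Uncompetitive: Vmax,app = Vmax/α (and Km,app = Km/α) with α = 1 + [I]/Ki.
α = Vmax/Vmax,app = 7.10/2.56 = 2.773.
Ki = [I]/(α − 1) = 2.63/1.773 = 1.48 nM.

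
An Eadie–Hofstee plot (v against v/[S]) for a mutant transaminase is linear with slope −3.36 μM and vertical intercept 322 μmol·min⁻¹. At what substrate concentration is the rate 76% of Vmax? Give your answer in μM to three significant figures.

10.6 μM

The Eadie–Hofstee slope gives Km = 3.36 μM (slope = −Km).
v/Vmax = [S]/(Km+[S]) = 0.76 ⇒ [S] = Km·0.76/(1−0.76) = 3.36 × 3.167 = 10.6 μM.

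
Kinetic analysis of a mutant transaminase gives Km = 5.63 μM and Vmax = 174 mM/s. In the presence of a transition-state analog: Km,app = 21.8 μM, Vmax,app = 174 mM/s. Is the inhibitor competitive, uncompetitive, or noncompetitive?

Km increases (5.63 → 21.8 μM) while Vmax is unchanged — the hallmark of competitive inhibition.

competitive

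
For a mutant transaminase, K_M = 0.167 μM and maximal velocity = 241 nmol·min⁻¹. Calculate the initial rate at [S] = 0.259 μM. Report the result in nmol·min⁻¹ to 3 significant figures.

v = Vmax·[S]/(Km + [S]) = 241 × 0.259 / (0.167 + 0.259)
  = 62.42 / 0.4260 = 147 nmol·min⁻¹.

147 nmol·min⁻¹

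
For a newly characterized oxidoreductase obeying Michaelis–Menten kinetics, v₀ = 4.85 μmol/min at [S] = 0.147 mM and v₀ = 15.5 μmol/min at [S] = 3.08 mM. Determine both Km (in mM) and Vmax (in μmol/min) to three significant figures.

From v = Vmax[S]/(Km+[S]), each point gives Vmax = v(Km+[S])/[S].
Equating: 4.85(Km+0.147)/0.147 = 15.5(Km+3.08)/3.08.
32.99·Km + 4.85 = 5.032·Km + 15.5, so (32.99 − 5.032)·Km = 15.5 − 4.85.
Km = 10.65/27.96 = 0.381 mM; then Vmax = 4.85(0.381+0.147)/0.147 = 17.4 μmol/min.

Km = 0.381 mM; Vmax = 17.4 μmol/min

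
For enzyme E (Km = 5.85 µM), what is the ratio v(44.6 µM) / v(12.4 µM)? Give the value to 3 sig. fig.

1.30

The fractional saturations are [S]/(Km+[S]) = 12.4/18.25 = 0.6795 and 44.6/50.45 = 0.8840.
v₂/v₁ is just their ratio: 0.8840/0.6795 = 1.30.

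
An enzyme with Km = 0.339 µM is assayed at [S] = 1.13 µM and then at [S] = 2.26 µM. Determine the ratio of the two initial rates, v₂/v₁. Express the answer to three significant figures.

The fractional saturations are [S]/(Km+[S]) = 1.13/1.469 = 0.7692 and 2.26/2.599 = 0.8696.
v₂/v₁ is just their ratio: 0.8696/0.7692 = 1.13.

1.13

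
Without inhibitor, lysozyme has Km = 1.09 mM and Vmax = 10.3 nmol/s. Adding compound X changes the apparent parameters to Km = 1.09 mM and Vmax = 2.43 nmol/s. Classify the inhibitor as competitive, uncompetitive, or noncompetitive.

noncompetitive

Vmax decreases (10.3 → 2.43 nmol/s) while Km is unchanged — pure noncompetitive inhibition.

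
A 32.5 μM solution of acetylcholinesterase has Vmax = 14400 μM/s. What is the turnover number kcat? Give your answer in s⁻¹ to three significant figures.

kcat = Vmax/[E]total = 14400 μM/s / 32.5 μM = 443 s⁻¹.

443 s⁻¹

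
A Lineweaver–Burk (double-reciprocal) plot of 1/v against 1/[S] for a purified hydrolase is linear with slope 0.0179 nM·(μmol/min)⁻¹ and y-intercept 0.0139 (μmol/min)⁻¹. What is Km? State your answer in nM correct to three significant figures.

1.29 nM

y-intercept = 1/Vmax ⇒ Vmax = 71.9 μmol/min; slope = Km/Vmax ⇒ Km = slope × Vmax.
Km = 0.0179 × 71.9 = 1.29 nM.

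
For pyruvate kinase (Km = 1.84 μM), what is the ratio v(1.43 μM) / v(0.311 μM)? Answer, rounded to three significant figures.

The fractional saturations are [S]/(Km+[S]) = 0.311/2.151 = 0.1446 and 1.43/3.270 = 0.4373.
v₂/v₁ is just their ratio: 0.4373/0.1446 = 3.02.

3.02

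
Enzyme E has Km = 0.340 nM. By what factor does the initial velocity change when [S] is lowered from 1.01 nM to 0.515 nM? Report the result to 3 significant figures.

The fractional saturations are [S]/(Km+[S]) = 1.01/1.350 = 0.7481 and 0.515/0.8550 = 0.6023.
v₂/v₁ is just their ratio: 0.6023/0.7481 = 0.805.

0.805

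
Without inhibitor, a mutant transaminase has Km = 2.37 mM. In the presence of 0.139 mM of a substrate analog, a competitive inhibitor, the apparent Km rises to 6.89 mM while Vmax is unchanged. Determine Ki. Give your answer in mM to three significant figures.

0.0729 mM

Competitive: Km,app = α·Km with α = 1 + [I]/Ki.
α = Km,app/Km = 6.89/2.37 = 2.907.
Ki = [I]/(α − 1) = 0.139/1.907 = 0.0729 mM.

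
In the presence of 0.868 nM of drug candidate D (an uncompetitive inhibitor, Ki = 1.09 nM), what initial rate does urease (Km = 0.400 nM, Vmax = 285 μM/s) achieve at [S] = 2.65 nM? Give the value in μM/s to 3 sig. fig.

α = 1 + [I]/Ki = 1 + 0.868/1.09 = 1.796.
For an uncompetitive inhibitor, both parameters are divided by α, giving Vmax/α and Km/α: Km,app = 0.223 nM, Vmax,app = 159 μM/s.
v = Vmax,app·[S]/(Km,app + [S]) = 159 × 2.65/(0.223 + 2.65) = 146 μM/s.

146 μM/s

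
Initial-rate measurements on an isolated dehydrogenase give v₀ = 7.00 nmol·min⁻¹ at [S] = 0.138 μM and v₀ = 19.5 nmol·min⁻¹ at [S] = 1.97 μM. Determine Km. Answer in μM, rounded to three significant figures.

From v = Vmax[S]/(Km+[S]), each point gives Vmax = v(Km+[S])/[S].
Equating: 7.00(Km+0.138)/0.138 = 19.5(Km+1.97)/1.97.
50.72·Km + 7.00 = 9.898·Km + 19.5, so (50.72 − 9.898)·Km = 19.5 − 7.00.
Km = 12.50/40.83 = 0.306 μM; then Vmax = 7.00(0.306+0.138)/0.138 = 22.5 nmol·min⁻¹.

0.306 μM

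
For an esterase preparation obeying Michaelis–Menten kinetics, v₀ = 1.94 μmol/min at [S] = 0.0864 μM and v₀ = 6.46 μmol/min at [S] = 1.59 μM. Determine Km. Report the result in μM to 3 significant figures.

0.246 μM

In reciprocal form, 1/v = (Km/Vmax)·(1/[S]) + 1/Vmax. The two points give (1/[S], 1/v) = (11.57, 0.5155) and (0.6289, 0.1548).
Slope = (0.5155 − 0.1548)/(11.57 − 0.6289) = 0.03295; intercept = 0.5155 − 0.03295×11.57 = 0.1341.
Vmax = 1/intercept = 7.46 μmol/min; Km = slope × Vmax = 0.03295 × 7.46 = 0.246 μM.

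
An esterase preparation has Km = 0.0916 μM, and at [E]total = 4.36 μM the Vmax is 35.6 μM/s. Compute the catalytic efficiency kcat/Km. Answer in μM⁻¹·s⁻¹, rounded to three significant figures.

89.1 μM⁻¹·s⁻¹

kcat = Vmax/[E]total = 35.6/4.36 = 8.17 s⁻¹.
kcat/Km = 8.17/0.0916 = 89.1 μM⁻¹·s⁻¹.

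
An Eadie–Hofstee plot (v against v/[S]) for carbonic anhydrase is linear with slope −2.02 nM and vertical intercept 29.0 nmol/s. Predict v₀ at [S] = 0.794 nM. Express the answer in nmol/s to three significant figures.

8.18 nmol/s

In the Eadie–Hofstee form v = Vmax − Km·(v/[S]), the slope is −Km and the intercept is Vmax, so Km = 2.02 nM and Vmax = 29.0 nmol/s.
v = 29.0 × 0.794/(2.02 + 0.794) = 8.18 nmol/s.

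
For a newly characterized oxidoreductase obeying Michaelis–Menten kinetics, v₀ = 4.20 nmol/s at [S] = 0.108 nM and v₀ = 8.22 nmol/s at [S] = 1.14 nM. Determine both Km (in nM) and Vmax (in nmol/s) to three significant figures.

In reciprocal form, 1/v = (Km/Vmax)·(1/[S]) + 1/Vmax. The two points give (1/[S], 1/v) = (9.259, 0.2381) and (0.8772, 0.1217).
Slope = (0.2381 − 0.1217)/(9.259 − 0.8772) = 0.01389; intercept = 0.2381 − 0.01389×9.259 = 0.1095.
Vmax = 1/intercept = 9.14 nmol/s; Km = slope × Vmax = 0.01389 × 9.14 = 0.127 nM.

Km = 0.127 nM; Vmax = 9.14 nmol/s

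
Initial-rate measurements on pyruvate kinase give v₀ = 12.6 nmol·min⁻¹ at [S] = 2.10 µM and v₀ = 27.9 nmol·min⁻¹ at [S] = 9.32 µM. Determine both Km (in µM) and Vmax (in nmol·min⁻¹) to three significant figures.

Km = 5.09 µM; Vmax = 43.1 nmol·min⁻¹

From v = Vmax[S]/(Km+[S]), each point gives Vmax = v(Km+[S])/[S].
Equating: 12.6(Km+2.10)/2.10 = 27.9(Km+9.32)/9.32.
6.000·Km + 12.6 = 2.994·Km + 27.9, so (6.000 − 2.994)·Km = 27.9 − 12.6.
Km = 15.30/3.006 = 5.09 µM; then Vmax = 12.6(5.09+2.10)/2.10 = 43.1 nmol·min⁻¹.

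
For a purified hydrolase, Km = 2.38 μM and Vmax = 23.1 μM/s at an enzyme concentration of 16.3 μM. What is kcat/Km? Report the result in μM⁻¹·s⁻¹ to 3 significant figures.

kcat = Vmax/[E]total = 23.1/16.3 = 1.42 s⁻¹.
kcat/Km = 1.42/2.38 = 0.595 μM⁻¹·s⁻¹.

0.595 μM⁻¹·s⁻¹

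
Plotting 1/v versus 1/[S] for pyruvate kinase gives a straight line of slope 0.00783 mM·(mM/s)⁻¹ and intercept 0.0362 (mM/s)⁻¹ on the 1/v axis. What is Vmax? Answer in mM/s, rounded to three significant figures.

The y-intercept of a Lineweaver–Burk plot equals 1/Vmax, so Vmax = 1/0.0362 = 27.6 mM/s.

27.6 mM/s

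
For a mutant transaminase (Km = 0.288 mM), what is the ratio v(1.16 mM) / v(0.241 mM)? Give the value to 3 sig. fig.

1.76

Since Vmax cancels, v₂/v₁ = [S]₂(Km+[S]₁) / [S]₁(Km+[S]₂).
= 1.16×(0.288+0.241) / (0.241×(0.288+1.16)) = 0.6136/0.3490 = 1.76.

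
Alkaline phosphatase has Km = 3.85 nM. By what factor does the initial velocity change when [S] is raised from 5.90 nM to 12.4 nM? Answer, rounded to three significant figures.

The fractional saturations are [S]/(Km+[S]) = 5.90/9.750 = 0.6051 and 12.4/16.25 = 0.7631.
v₂/v₁ is just their ratio: 0.7631/0.6051 = 1.26.

1.26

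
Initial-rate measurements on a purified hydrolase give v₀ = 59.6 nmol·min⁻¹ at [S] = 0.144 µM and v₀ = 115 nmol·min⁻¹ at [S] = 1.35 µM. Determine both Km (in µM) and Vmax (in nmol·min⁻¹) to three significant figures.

Km = 0.169 µM; Vmax = 129 nmol·min⁻¹

In reciprocal form, 1/v = (Km/Vmax)·(1/[S]) + 1/Vmax. The two points give (1/[S], 1/v) = (6.944, 0.01678) and (0.7407, 0.008696).
Slope = (0.01678 − 0.008696)/(6.944 − 0.7407) = 0.001303; intercept = 0.01678 − 0.001303×6.944 = 0.007731.
Vmax = 1/intercept = 129 nmol·min⁻¹; Km = slope × Vmax = 0.001303 × 129 = 0.169 µM.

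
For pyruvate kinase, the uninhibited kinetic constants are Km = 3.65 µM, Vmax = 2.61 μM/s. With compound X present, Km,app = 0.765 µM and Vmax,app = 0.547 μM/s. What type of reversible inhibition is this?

uncompetitive

Both Km and Vmax decrease by the same factor (~4.77-fold) — characteristic of uncompetitive inhibition.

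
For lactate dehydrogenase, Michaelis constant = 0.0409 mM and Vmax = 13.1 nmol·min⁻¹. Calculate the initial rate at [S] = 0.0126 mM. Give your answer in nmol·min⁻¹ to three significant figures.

v = Vmax·[S]/(Km + [S]) = 13.1 × 0.0126 / (0.0409 + 0.0126)
  = 0.1651 / 0.05350 = 3.09 nmol·min⁻¹.

3.09 nmol·min⁻¹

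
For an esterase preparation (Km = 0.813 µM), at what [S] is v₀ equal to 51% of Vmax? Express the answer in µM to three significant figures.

v/Vmax = [S]/(Km+[S]) = 0.51, so [S] = Km·0.51/(1 − 0.51) = 0.813 × 1.041.
[S] = 0.846 µM.

0.846 µM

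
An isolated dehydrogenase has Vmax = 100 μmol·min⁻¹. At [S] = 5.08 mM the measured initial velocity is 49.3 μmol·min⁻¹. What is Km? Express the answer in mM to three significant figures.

5.22 mM

From v = Vmax[S]/(Km+[S]), Km = [S](Vmax − v)/v.
Km = 5.08 × (100 − 49.3) / 49.3 = 257.6/49.3 = 5.22 mM.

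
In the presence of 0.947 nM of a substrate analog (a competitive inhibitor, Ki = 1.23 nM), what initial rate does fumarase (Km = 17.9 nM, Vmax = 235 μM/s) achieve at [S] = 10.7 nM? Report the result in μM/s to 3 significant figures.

With α = 1 + [I]/Ki = 1 + 0.947/1.23 = 1.770, the competitive rate law is v = Vmax[S] / (αKm + [S]).
v = 235×10.7 / (1.770×17.9 + 10.7) = 2514/42.38 = 59.3 μM/s.

59.3 μM/s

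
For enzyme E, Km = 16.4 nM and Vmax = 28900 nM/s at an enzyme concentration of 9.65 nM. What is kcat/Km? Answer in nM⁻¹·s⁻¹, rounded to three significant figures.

kcat = Vmax/[E]total = 28900/9.65 = 2990 s⁻¹.
kcat/Km = 2990/16.4 = 183 nM⁻¹·s⁻¹.

183 nM⁻¹·s⁻¹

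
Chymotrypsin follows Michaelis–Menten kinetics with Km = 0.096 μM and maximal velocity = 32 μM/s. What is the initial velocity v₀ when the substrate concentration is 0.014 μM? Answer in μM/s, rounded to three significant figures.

4.07 μM/s

v = Vmax·[S]/(Km + [S]) = 32 × 0.014 / (0.096 + 0.014)
  = 0.4480 / 0.1100 = 4.07 μM/s.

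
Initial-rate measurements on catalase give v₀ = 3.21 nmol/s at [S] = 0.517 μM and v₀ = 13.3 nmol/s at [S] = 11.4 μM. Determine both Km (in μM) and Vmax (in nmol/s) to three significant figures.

In reciprocal form, 1/v = (Km/Vmax)·(1/[S]) + 1/Vmax. The two points give (1/[S], 1/v) = (1.934, 0.3115) and (0.08772, 0.07519).
Slope = (0.3115 − 0.07519)/(1.934 − 0.08772) = 0.1280; intercept = 0.3115 − 0.1280×1.934 = 0.06396.
Vmax = 1/intercept = 15.6 nmol/s; Km = slope × Vmax = 0.1280 × 15.6 = 2.00 μM.

Km = 2.00 μM; Vmax = 15.6 nmol/s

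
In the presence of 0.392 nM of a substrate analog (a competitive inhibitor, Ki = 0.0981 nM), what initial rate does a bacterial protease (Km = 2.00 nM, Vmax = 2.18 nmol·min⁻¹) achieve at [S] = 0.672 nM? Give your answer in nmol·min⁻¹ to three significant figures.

α = 1 + [I]/Ki = 1 + 0.392/0.0981 = 4.996.
For a competitive inhibitor, Vmax is unchanged and the apparent Km becomes α·Km: Km,app = 9.99 nM, Vmax,app = 2.18 nmol·min⁻¹.
v = Vmax,app·[S]/(Km,app + [S]) = 2.18 × 0.672/(9.99 + 0.672) = 0.137 nmol·min⁻¹.

0.137 nmol·min⁻¹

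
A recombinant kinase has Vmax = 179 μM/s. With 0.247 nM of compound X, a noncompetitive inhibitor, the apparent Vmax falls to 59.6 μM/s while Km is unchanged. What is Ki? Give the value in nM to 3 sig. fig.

0.123 nM

Noncompetitive: Vmax,app = Vmax/α with α = 1 + [I]/Ki.
α = Vmax/Vmax,app = 179/59.6 = 3.003.
Ki = [I]/(α − 1) = 0.247/2.003 = 0.123 nM.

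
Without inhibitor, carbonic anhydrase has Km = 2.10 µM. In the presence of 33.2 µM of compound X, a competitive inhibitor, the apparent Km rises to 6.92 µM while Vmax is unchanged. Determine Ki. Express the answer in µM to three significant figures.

14.5 µM

Competitive: Km,app = α·Km with α = 1 + [I]/Ki.
α = Km,app/Km = 6.92/2.10 = 3.295.
Since α = 1 + [I]/Ki, [I]/Ki = 3.295 − 1 = 2.295 and Ki = 33.2/2.295 = 14.5 µM.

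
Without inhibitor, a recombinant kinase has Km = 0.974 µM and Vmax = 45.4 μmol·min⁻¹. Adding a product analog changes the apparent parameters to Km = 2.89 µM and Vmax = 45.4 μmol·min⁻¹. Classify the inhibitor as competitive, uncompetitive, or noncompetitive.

Km increases (0.974 → 2.89 µM) while Vmax is unchanged — the hallmark of competitive inhibition.

competitive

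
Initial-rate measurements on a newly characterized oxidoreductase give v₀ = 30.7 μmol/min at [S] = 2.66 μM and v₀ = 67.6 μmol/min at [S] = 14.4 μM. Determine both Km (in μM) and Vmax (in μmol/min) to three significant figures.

In reciprocal form, 1/v = (Km/Vmax)·(1/[S]) + 1/Vmax. The two points give (1/[S], 1/v) = (0.3759, 0.03257) and (0.06944, 0.01479).
Slope = (0.03257 − 0.01479)/(0.3759 − 0.06944) = 0.05801; intercept = 0.03257 − 0.05801×0.3759 = 0.01076.
Vmax = 1/intercept = 92.9 μmol/min; Km = slope × Vmax = 0.05801 × 92.9 = 5.39 μM.

Km = 5.39 μM; Vmax = 92.9 μmol/min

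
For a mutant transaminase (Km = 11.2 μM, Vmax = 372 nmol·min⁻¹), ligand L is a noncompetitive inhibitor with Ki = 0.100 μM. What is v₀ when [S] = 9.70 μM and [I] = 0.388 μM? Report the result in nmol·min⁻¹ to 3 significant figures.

With α = 1 + [I]/Ki = 1 + 0.388/0.100 = 4.880, the noncompetitive rate law is v = (Vmax/α)·[S] / (Km + [S]).
v = (372/4.880)×9.70 / (11.2 + 9.70) = 739.4/20.90 = 35.4 nmol·min⁻¹.

35.4 nmol·min⁻¹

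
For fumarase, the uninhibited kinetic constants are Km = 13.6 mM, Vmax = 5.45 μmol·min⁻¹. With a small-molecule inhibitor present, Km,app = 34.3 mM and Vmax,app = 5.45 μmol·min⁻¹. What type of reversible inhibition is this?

Km increases (13.6 → 34.3 mM) while Vmax is unchanged — the hallmark of competitive inhibition.

competitive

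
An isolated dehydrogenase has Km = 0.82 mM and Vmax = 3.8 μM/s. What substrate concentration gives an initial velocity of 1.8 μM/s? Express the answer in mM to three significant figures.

The required fractional saturation is v/Vmax = 1.8/3.8 = 0.4737.
Then [S]/(Km+[S]) = 0.4737 ⇒ [S] = 0.82 × 0.4737/(1 − 0.4737) = 0.738 mM.

0.738 mM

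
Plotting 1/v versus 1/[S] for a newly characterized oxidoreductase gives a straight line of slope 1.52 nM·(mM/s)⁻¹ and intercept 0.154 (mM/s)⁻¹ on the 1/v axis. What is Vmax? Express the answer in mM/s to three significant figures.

6.49 mM/s

The y-intercept of a Lineweaver–Burk plot equals 1/Vmax, so Vmax = 1/0.154 = 6.49 mM/s.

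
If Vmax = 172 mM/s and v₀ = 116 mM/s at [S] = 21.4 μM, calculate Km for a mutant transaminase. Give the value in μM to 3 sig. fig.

v/Vmax = 116/172 = 0.6744 = [S]/(Km+[S]).
So Km + [S] = [S]/0.6744 = 31.73 μM, giving Km = 31.73 − 21.4 = 10.3 μM.

10.3 μM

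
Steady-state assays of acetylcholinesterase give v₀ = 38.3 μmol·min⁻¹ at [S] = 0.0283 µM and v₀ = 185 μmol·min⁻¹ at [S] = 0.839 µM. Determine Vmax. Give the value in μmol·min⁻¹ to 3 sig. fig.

From v = Vmax[S]/(Km+[S]), each point gives Vmax = v(Km+[S])/[S].
Equating: 38.3(Km+0.0283)/0.0283 = 185(Km+0.839)/0.839.
1353·Km + 38.3 = 220.5·Km + 185, so (1353 − 220.5)·Km = 185 − 38.3.
Km = 146.7/1133 = 0.129 µM; then Vmax = 38.3(0.129+0.0283)/0.0283 = 214 μmol·min⁻¹.

214 μmol·min⁻¹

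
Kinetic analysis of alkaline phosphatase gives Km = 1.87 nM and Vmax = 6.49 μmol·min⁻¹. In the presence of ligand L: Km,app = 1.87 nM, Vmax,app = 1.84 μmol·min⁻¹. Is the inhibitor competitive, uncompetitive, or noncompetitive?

Vmax decreases (6.49 → 1.84 μmol·min⁻¹) while Km is unchanged — pure noncompetitive inhibition.

noncompetitive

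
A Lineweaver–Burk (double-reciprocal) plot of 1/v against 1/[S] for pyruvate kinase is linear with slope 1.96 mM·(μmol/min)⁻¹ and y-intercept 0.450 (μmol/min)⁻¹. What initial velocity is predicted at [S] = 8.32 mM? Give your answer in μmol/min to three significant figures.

1.46 μmol/min

The y-intercept is 1/Vmax, so Vmax = 1/0.450 = 2.22 μmol/min.
The slope is Km/Vmax, so Km = 1.96 × 2.22 = 4.36 mM.
Then v = 2.22 × 8.32/(4.36 + 8.32) = 1.46 μmol/min.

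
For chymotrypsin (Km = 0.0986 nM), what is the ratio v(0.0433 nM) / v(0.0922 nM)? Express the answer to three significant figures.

Since Vmax cancels, v₂/v₁ = [S]₂(Km+[S]₁) / [S]₁(Km+[S]₂).
= 0.0433×(0.0986+0.0922) / (0.0922×(0.0986+0.0433)) = 0.008262/0.01308 = 0.631.

0.631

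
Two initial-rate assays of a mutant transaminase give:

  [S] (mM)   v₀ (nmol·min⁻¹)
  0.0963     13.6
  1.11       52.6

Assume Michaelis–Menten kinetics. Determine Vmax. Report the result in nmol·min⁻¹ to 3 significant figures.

72.3 nmol·min⁻¹

From v = Vmax[S]/(Km+[S]), each point gives Vmax = v(Km+[S])/[S].
Equating: 13.6(Km+0.0963)/0.0963 = 52.6(Km+1.11)/1.11.
141.2·Km + 13.6 = 47.39·Km + 52.6, so (141.2 − 47.39)·Km = 52.6 − 13.6.
Km = 39.00/93.84 = 0.416 mM; then Vmax = 13.6(0.416+0.0963)/0.0963 = 72.3 nmol·min⁻¹.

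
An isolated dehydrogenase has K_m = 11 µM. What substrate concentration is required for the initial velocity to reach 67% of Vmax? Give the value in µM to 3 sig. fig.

22.3 µM

v/Vmax = [S]/(Km+[S]) = 0.67, so [S] = Km·0.67/(1 − 0.67) = 11 × 2.030.
[S] = 22.3 µM.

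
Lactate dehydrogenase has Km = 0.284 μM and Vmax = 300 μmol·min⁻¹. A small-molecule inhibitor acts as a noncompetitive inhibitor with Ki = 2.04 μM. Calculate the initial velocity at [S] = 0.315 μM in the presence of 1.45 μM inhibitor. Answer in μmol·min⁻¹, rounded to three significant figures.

92.2 μmol·min⁻¹

α = 1 + [I]/Ki = 1 + 1.45/2.04 = 1.711.
For a noncompetitive inhibitor, Vmax is reduced to Vmax/α while Km is unchanged: Km,app = 0.284 μM, Vmax,app = 175 μmol·min⁻¹.
v = Vmax,app·[S]/(Km,app + [S]) = 175 × 0.315/(0.284 + 0.315) = 92.2 μmol·min⁻¹.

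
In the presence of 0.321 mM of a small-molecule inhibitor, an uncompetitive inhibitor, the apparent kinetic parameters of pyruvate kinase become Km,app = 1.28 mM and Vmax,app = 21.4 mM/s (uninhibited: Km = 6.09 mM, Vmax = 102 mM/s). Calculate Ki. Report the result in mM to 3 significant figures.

0.0852 mM

Uncompetitive: Vmax,app = Vmax/α (and Km,app = Km/α) with α = 1 + [I]/Ki.
α = Vmax/Vmax,app = 102/21.4 = 4.766.
Ki = [I]/(α − 1) = 0.321/3.766 = 0.0852 mM.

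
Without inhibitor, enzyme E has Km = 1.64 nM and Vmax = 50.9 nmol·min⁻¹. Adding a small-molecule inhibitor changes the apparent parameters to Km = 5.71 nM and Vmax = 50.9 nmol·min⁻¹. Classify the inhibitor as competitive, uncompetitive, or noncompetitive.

competitive

Km increases (1.64 → 5.71 nM) while Vmax is unchanged — the hallmark of competitive inhibition.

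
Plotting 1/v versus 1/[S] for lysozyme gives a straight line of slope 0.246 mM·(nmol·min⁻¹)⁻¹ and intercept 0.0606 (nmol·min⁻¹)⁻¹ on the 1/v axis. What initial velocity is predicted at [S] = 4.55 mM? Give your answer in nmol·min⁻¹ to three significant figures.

The y-intercept is 1/Vmax, so Vmax = 1/0.0606 = 16.5 nmol·min⁻¹.
The slope is Km/Vmax, so Km = 0.246 × 16.5 = 4.06 mM.
Then v = 16.5 × 4.55/(4.06 + 4.55) = 8.72 nmol·min⁻¹.

8.72 nmol·min⁻¹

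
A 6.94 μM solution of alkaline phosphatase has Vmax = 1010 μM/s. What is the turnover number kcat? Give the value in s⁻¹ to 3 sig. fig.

146 s⁻¹

kcat = Vmax/[E]total = 1010 μM/s / 6.94 μM = 146 s⁻¹.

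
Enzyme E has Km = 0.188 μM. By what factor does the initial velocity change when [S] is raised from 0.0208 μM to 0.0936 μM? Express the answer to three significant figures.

3.34

Since Vmax cancels, v₂/v₁ = [S]₂(Km+[S]₁) / [S]₁(Km+[S]₂).
= 0.0936×(0.188+0.0208) / (0.0208×(0.188+0.0936)) = 0.01954/0.005857 = 3.34.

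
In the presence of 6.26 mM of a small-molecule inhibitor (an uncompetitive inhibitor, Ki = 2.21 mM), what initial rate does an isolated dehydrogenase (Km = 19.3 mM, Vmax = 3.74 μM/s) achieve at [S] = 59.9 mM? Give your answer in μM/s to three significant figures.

0.900 μM/s

α = 1 + [I]/Ki = 1 + 6.26/2.21 = 3.833.
For an uncompetitive inhibitor, both parameters are divided by α, giving Vmax/α and Km/α: Km,app = 5.04 mM, Vmax,app = 0.976 μM/s.
v = Vmax,app·[S]/(Km,app + [S]) = 0.976 × 59.9/(5.04 + 59.9) = 0.900 μM/s.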